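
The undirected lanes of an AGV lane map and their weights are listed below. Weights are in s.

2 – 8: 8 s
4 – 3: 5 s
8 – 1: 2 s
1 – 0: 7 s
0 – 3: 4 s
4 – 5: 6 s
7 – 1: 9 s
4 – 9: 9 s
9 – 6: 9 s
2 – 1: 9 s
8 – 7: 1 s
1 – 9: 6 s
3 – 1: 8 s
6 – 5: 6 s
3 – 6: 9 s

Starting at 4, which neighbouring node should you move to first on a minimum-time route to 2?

Compare a few routes:
4 → 9 → 1 → 2: 9+6+9 = 24
4 → 3 → 1 → 8 → 2: 5+8+2+8 = 23
4 → 3 → 1 → 2: 5+8+9 = 22
The minimum is 22 s via 4 → 3 → 1 → 2.
So from 4 the first move is to 3.

3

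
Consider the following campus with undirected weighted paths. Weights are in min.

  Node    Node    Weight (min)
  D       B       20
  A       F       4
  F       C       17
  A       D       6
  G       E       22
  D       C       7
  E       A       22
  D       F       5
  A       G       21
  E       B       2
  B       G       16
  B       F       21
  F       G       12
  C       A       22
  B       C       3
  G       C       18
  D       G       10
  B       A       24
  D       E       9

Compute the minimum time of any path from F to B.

Compare a few routes:
F–D–C–B: 5+7+3 = 15
F–D–E–B: 5+9+2 = 16
Cheapest is F–D–C–B at 15 min.

15 min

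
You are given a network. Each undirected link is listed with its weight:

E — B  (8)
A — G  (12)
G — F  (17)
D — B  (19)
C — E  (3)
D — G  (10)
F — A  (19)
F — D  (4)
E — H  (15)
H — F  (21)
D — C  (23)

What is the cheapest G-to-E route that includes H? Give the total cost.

50

Best G to H: G–D–F–H costing 35
Best H to E: H–E costing 15
Total via H: 35 + 15 = 50.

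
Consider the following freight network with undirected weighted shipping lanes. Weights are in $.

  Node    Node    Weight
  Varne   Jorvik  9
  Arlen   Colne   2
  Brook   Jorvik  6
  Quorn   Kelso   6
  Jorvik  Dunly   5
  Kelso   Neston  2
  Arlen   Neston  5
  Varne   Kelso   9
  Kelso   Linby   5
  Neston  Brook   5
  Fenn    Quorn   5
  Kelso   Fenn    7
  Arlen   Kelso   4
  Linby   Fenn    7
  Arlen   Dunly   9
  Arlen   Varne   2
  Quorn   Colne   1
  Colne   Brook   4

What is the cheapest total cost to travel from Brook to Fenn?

Shortest distances from Brook:
Brook: 0
Colne: 4  (via Brook)
Neston: 5  (via Brook)
Quorn: 5  (via Colne)
Jorvik: 6  (via Brook)
Arlen: 6  (via Colne)
Kelso: 7  (via Neston)
Varne: 8  (via Arlen)
Fenn: 10  (via Quorn)
Shortest route: Brook → Colne → Quorn → Fenn = $10.

$10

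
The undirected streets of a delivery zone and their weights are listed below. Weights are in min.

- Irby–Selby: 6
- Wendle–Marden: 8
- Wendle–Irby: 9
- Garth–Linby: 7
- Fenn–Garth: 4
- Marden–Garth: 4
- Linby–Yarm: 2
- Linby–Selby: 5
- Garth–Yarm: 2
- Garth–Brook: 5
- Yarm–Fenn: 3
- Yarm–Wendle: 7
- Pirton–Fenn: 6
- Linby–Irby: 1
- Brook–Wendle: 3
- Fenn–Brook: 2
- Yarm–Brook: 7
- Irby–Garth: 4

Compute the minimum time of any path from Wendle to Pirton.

11 min

Settle nodes by increasing distance from Wendle:
Wendle: 0
Brook: 3  (via Wendle)
Fenn: 5  (via Brook)
Yarm: 7  (via Wendle)
Marden: 8  (via Wendle)
Garth: 8  (via Brook)
Irby: 9  (via Wendle)
Linby: 9  (via Yarm)
Pirton: 11  (via Fenn)
Shortest route: Wendle → Brook → Fenn → Pirton = 11 min.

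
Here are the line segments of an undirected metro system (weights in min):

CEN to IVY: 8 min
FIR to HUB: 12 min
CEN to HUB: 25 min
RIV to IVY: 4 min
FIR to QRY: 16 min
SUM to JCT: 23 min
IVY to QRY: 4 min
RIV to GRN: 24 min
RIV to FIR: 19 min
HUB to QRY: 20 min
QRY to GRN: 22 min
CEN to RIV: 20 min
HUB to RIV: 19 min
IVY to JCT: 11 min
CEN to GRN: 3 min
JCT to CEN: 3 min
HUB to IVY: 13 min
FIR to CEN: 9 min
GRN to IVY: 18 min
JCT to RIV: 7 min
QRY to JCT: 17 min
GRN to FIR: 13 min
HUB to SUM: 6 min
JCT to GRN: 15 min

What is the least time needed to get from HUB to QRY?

Settle nodes by increasing distance from HUB:
HUB: 0
SUM: 6  (via HUB)
FIR: 12  (via HUB)
IVY: 13  (via HUB)
RIV: 17  (via IVY)
QRY: 17  (via IVY)
Shortest route: HUB → IVY → QRY = 17 min.

17 min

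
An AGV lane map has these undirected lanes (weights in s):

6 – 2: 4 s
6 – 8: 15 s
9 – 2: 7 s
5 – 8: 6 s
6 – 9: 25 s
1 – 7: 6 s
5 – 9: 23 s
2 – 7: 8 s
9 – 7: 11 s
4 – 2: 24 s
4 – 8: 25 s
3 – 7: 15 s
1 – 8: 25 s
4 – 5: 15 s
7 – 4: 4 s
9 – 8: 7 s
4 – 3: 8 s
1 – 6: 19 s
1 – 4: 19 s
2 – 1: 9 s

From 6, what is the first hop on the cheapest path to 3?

Compare a few routes:
6 → 2 → 1 → 7 → 4 → 3: 4+9+6+4+8 = 31
6 → 2 → 7 → 3: 4+8+15 = 27
6 → 2 → 7 → 4 → 3: 4+8+4+8 = 24
Cheapest is 6 → 2 → 7 → 4 → 3 at 24 s.
So from 6 the first move is to 2.

2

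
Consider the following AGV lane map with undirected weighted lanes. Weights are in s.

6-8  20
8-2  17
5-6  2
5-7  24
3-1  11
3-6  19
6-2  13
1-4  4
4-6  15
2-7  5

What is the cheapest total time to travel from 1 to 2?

Settle nodes by increasing distance from 1:
1: 0
4: 4  (via 1)
3: 11  (via 1)
6: 19  (via 4)
5: 21  (via 6)
2: 32  (via 6)
Shortest route: 1–4–6–2 = 32 s.

32 s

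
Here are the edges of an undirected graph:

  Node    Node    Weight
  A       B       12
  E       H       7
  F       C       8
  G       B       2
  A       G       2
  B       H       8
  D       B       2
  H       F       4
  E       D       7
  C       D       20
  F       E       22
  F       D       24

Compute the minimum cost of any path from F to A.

16

Candidate routes:
F–H–B–G–A: 4+8+2+2 = 16
F–H–E–D–B–G–A: 4+7+7+2+2+2 = 24
The minimum is 16 via F–H–B–G–A.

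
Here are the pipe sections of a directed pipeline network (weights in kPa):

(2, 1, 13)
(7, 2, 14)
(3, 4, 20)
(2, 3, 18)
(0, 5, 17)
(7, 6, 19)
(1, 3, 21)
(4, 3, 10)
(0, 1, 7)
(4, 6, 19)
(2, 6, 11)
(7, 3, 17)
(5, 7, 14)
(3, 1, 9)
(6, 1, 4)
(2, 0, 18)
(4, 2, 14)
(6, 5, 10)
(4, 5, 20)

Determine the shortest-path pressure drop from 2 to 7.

35 kPa

Enumerating some paths:
2 → 6 → 5 → 7: 11+10+14 = 35
2 → 0 → 5 → 7: 18+17+14 = 49
The minimum is 35 kPa via 2 → 6 → 5 → 7.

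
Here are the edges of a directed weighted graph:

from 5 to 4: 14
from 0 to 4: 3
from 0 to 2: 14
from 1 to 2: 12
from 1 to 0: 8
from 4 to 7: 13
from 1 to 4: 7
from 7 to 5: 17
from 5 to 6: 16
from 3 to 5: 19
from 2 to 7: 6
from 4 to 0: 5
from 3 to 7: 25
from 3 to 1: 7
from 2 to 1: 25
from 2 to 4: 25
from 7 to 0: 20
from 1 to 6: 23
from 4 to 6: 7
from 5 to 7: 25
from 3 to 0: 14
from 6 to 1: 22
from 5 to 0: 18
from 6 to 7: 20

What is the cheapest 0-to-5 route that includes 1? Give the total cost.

67

Shortest 0→1: 0–4–6–1 = 32
Best 1 to 5: 1–2–7–5 costing 35
Total via 1: 32 + 35 = 67.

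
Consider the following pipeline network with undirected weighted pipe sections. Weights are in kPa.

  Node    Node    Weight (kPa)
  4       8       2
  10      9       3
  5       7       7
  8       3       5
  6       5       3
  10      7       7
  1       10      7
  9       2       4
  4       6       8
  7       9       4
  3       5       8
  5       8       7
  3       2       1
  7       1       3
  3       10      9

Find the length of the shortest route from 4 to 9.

12 kPa

Settle nodes by increasing distance from 4:
4: 0
8: 2  (via 4)
3: 7  (via 8)
2: 8  (via 3)
6: 8  (via 4)
5: 9  (via 8)
9: 12  (via 2)
Shortest route: 4 → 8 → 3 → 2 → 9 = 12 kPa.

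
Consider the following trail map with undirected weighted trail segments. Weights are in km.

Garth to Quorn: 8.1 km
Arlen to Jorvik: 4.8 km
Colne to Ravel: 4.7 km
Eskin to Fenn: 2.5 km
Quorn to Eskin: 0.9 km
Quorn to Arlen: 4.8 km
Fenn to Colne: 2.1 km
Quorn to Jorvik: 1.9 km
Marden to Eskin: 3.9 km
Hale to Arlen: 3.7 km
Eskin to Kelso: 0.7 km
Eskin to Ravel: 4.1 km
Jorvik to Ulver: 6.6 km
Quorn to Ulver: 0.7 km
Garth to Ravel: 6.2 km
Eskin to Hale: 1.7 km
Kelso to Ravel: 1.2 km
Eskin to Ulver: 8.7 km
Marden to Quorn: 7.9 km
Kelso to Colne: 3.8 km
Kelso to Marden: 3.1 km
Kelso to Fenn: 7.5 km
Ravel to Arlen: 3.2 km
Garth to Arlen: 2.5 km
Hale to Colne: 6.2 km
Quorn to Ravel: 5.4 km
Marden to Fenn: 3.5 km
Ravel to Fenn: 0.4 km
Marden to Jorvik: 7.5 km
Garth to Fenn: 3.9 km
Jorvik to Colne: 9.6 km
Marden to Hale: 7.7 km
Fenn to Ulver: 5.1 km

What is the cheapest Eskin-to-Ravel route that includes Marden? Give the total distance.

7.7 km

Shortest Eskin→Marden: Eskin → Kelso → Marden = 3.8
Best Marden to Ravel: Marden → Fenn → Ravel costing 3.9
Total via Marden: 3.8 + 3.9 = 7.7 km.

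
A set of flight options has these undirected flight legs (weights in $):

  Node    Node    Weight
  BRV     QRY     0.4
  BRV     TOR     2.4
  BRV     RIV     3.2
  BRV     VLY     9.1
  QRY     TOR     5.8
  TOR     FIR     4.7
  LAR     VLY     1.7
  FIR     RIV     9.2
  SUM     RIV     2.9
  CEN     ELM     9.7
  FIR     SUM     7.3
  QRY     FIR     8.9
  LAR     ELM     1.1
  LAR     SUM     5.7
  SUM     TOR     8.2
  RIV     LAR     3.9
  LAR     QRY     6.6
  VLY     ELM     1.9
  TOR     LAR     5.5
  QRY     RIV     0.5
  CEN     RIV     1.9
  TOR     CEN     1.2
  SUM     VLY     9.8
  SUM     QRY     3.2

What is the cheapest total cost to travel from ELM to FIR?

$11.3

Running Dijkstra from ELM:
ELM: 0
LAR: 1.1  (via ELM)
VLY: 1.9  (via ELM)
RIV: 5  (via LAR)
QRY: 5.5  (via RIV)
BRV: 5.9  (via QRY)
TOR: 6.6  (via LAR)
SUM: 6.8  (via LAR)
CEN: 6.9  (via RIV)
FIR: 11.3  (via TOR)
Shortest route: ELM–LAR–TOR–FIR = $11.3.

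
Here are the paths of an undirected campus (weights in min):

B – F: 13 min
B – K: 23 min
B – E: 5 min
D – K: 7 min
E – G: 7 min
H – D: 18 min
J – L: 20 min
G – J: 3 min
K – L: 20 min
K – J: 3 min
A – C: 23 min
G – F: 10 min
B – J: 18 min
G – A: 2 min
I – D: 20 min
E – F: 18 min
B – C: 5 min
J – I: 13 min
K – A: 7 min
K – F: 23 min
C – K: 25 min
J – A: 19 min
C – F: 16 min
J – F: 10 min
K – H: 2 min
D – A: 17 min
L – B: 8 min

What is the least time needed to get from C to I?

Enumerating some paths:
C - B - J - I: 5+18+13 = 36
C - B - E - G - J - I: 5+5+7+3+13 = 33
The minimum is 33 min via C - B - E - G - J - I.

33 min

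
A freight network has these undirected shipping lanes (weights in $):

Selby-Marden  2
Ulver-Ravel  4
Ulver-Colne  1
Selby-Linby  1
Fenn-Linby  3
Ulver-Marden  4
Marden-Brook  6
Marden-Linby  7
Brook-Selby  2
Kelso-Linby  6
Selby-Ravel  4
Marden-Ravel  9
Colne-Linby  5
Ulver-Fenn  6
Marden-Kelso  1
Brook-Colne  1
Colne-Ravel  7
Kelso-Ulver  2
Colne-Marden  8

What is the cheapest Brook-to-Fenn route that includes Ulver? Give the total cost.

Shortest Brook→Ulver: Brook → Colne → Ulver = 2
Shortest Ulver→Fenn: Ulver → Fenn = 6
Total via Ulver: 2 + 6 = $8.

$8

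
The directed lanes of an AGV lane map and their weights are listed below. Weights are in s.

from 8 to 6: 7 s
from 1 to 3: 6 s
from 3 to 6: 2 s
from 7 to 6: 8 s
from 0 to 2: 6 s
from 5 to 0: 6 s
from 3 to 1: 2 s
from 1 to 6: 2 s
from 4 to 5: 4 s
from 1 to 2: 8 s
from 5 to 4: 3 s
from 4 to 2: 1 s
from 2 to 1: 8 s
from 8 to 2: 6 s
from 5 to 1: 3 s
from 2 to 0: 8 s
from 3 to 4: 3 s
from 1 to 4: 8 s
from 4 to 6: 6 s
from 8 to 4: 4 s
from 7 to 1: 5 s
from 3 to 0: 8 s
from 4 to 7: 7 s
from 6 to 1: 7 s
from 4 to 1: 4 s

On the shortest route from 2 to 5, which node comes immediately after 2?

1

Candidate routes:
2–1–3–4–5: 8+6+3+4 = 21
2–1–4–5: 8+8+4 = 20
Cheapest is 2–1–4–5 at 20 s.
So from 2 the first move is to 1.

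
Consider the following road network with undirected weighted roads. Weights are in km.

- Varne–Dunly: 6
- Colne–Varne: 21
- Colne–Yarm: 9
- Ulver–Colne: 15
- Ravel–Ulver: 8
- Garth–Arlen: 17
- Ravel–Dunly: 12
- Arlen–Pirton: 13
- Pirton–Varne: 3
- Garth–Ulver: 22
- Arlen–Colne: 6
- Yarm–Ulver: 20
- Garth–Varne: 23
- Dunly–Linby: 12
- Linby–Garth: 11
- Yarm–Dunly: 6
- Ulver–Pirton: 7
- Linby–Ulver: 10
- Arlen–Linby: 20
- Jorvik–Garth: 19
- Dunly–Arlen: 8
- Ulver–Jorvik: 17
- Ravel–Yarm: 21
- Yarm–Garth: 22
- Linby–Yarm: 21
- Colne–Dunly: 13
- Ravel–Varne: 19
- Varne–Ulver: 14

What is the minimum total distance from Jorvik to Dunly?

33 km

Settle nodes by increasing distance from Jorvik:
Jorvik: 0
Ulver: 17  (via Jorvik)
Garth: 19  (via Jorvik)
Pirton: 24  (via Ulver)
Ravel: 25  (via Ulver)
Varne: 27  (via Pirton)
Linby: 27  (via Ulver)
Colne: 32  (via Ulver)
Dunly: 33  (via Varne)
Shortest route: Jorvik → Ulver → Pirton → Varne → Dunly = 33 km.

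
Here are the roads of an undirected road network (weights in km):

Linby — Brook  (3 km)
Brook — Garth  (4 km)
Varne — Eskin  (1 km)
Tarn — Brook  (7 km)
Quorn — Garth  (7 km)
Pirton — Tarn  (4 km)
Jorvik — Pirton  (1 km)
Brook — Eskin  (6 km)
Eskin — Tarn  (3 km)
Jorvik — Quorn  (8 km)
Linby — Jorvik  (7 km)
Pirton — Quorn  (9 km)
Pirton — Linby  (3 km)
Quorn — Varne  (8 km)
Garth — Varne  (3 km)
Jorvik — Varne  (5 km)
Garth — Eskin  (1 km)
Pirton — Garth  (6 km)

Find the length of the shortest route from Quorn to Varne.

8 km

Shortest distances from Quorn:
Quorn: 0
Garth: 7  (via Quorn)
Varne: 8  (via Quorn)
Shortest route: Quorn → Varne = 8 km.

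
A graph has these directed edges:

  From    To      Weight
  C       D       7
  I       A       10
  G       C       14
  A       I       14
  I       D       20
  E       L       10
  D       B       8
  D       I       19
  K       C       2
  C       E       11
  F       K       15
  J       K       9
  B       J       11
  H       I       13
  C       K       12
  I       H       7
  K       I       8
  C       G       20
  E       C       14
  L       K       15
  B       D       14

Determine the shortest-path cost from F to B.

32

Shortest distances from F:
F: 0
K: 15  (via F)
C: 17  (via K)
I: 23  (via K)
D: 24  (via C)
E: 28  (via C)
H: 30  (via I)
B: 32  (via D)
Shortest route: F–K–C–D–B = 32.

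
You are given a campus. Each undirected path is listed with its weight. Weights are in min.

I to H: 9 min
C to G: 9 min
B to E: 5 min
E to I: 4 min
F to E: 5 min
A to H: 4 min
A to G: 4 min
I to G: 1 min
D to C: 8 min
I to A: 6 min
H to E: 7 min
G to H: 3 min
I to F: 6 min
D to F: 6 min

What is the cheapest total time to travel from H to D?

16 min

Compare a few routes:
H - E - F - D: 7+5+6 = 18
H - G - I - F - D: 3+1+6+6 = 16
H - G - I - E - F - D: 3+1+4+5+6 = 19
The minimum is 16 min via H - G - I - F - D.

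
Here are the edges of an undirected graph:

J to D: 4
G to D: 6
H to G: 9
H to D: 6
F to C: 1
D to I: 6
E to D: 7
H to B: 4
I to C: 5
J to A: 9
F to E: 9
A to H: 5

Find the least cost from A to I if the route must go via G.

Shortest A→G: A–H–G = 14
Shortest G→I: G–D–I = 12
Total via G: 14 + 12 = 26.

26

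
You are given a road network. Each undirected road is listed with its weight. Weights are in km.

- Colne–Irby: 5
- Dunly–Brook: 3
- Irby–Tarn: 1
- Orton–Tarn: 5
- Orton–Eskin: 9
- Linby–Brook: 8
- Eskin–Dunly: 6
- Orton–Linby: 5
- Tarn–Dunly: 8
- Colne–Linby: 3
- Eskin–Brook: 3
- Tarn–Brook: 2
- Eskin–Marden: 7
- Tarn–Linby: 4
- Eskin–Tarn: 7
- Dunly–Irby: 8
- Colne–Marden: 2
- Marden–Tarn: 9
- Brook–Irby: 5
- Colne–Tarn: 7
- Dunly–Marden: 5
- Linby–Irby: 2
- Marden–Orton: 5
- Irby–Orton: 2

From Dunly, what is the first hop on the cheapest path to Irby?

Enumerating some paths:
Dunly - Brook - Tarn - Irby: 3+2+1 = 6
Dunly - Irby: 8 = 8
The minimum is 6 km via Dunly - Brook - Tarn - Irby.
So from Dunly the first move is to Brook.

Brook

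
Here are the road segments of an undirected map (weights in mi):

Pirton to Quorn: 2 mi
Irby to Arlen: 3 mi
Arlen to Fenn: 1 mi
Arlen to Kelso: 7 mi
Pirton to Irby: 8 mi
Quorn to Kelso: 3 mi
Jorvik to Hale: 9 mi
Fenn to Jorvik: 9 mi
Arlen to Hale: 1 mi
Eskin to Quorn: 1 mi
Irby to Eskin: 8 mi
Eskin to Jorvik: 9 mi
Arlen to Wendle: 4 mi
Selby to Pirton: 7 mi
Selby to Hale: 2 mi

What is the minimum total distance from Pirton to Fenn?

11 mi

Candidate routes:
Pirton–Quorn–Eskin–Irby–Arlen–Fenn: 2+1+8+3+1 = 15
Pirton–Irby–Arlen–Fenn: 8+3+1 = 12
Pirton–Selby–Hale–Arlen–Fenn: 7+2+1+1 = 11
Pirton–Quorn–Kelso–Arlen–Fenn: 2+3+7+1 = 13
Cheapest is Pirton–Selby–Hale–Arlen–Fenn at 11 mi.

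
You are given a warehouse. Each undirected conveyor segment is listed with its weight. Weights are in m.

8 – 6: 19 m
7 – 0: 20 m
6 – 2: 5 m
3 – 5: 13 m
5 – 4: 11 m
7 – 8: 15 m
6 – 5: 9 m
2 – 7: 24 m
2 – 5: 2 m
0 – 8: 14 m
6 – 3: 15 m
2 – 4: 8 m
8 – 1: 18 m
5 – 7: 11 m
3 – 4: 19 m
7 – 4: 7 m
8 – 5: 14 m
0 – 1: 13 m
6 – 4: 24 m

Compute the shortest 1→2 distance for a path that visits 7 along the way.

46 m

Best 1 to 7: 1–0–7 costing 33
Shortest 7→2: 7–5–2 = 13
Total via 7: 33 + 13 = 46 m.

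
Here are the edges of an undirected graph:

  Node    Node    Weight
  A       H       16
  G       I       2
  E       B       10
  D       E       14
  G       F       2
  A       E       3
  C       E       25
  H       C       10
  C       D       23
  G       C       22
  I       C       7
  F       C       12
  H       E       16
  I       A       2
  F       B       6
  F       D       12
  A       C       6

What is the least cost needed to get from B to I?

10

Shortest distances from B:
B: 0
F: 6  (via B)
G: 8  (via F)
E: 10  (via B)
I: 10  (via G)
Shortest route: B–F–G–I = 10.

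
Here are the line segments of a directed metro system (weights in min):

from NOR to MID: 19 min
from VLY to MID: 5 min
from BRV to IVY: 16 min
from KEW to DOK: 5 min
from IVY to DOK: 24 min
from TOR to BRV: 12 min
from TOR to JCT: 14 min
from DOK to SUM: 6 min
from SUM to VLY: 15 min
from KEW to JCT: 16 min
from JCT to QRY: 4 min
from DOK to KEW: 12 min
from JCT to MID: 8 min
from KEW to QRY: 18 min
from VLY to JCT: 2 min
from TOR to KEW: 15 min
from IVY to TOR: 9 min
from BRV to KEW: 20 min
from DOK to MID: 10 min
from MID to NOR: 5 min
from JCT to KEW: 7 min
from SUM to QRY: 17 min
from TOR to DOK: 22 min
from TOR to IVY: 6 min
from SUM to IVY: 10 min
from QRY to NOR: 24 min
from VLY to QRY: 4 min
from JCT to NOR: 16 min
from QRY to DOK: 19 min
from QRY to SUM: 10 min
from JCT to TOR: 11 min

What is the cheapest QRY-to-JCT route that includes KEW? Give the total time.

47 min

Best QRY to KEW: QRY → DOK → KEW costing 31
Best KEW to JCT: KEW → JCT costing 16
Total via KEW: 31 + 16 = 47 min.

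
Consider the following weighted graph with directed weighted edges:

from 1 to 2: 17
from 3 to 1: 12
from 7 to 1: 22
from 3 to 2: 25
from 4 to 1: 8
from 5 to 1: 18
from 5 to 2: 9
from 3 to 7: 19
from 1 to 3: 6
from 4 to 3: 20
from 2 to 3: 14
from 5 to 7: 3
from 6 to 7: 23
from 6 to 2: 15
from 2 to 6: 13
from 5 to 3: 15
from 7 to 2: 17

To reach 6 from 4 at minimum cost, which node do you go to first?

1

Compare a few routes:
4 - 3 - 1 - 2 - 6: 20+12+17+13 = 62
4 - 1 - 2 - 6: 8+17+13 = 38
4 - 1 - 3 - 2 - 6: 8+6+25+13 = 52
4 - 3 - 2 - 6: 20+25+13 = 58
Cheapest is 4 - 1 - 2 - 6 at 38.
So from 4 the first move is to 1.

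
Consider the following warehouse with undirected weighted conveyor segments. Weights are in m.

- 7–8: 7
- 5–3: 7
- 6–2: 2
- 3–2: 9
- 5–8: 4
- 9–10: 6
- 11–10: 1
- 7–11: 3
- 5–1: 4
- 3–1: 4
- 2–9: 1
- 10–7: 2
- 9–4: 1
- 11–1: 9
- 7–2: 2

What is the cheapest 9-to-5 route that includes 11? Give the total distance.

Best 9 to 11: 9 → 2 → 7 → 11 costing 6
Best 11 to 5: 11 → 1 → 5 costing 13
Total via 11: 6 + 13 = 19 m.

19 m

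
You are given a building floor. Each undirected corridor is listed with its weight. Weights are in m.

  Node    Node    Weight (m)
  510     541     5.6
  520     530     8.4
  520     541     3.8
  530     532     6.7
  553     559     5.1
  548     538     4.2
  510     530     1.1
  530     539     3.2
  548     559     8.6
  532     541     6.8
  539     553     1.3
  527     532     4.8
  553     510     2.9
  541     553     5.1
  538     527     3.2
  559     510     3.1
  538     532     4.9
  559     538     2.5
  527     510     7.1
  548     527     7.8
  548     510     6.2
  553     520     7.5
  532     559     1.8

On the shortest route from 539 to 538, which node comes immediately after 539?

553

Enumerating some paths:
539 - 553 - 559 - 538: 1.3+5.1+2.5 = 8.9
539 - 553 - 510 - 559 - 538: 1.3+2.9+3.1+2.5 = 9.8
Cheapest is 539 - 553 - 559 - 538 at 8.9 m.
So from 539 the first move is to 553.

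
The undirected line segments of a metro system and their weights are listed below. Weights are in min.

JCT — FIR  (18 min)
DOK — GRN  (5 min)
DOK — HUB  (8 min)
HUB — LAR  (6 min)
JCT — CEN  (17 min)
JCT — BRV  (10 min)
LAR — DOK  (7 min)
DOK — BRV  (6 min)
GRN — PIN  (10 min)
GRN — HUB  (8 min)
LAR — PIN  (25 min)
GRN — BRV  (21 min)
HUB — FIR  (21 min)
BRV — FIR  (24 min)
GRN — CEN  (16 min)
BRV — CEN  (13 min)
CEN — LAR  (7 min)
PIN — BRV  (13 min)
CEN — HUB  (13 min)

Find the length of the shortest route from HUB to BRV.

Enumerating some paths:
HUB–GRN–DOK–BRV: 8+5+6 = 19
HUB–CEN–BRV: 13+13 = 26
HUB–DOK–BRV: 8+6 = 14
HUB–LAR–DOK–BRV: 6+7+6 = 19
The minimum is 14 min via HUB–DOK–BRV.

14 min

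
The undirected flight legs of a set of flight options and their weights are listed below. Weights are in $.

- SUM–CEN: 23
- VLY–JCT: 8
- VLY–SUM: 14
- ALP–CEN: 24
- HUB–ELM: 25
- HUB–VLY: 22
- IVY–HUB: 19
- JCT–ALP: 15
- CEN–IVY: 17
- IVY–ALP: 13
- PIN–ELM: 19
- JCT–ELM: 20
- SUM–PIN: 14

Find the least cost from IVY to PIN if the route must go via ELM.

$63

Shortest IVY→ELM: IVY–HUB–ELM = 44
Best ELM to PIN: ELM–PIN costing 19
Total via ELM: 44 + 19 = $63.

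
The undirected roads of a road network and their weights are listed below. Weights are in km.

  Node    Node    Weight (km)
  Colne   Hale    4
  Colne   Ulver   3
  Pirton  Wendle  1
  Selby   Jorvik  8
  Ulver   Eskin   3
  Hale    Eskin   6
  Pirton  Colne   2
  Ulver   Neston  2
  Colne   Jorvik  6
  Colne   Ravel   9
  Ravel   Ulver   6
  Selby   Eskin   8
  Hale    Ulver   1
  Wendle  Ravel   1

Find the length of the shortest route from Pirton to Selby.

Shortest distances from Pirton:
Pirton: 0
Wendle: 1  (via Pirton)
Ravel: 2  (via Wendle)
Colne: 2  (via Pirton)
Ulver: 5  (via Colne)
Hale: 6  (via Colne)
Neston: 7  (via Ulver)
Jorvik: 8  (via Colne)
Eskin: 8  (via Ulver)
Selby: 16  (via Jorvik)
Shortest route: Pirton–Colne–Jorvik–Selby = 16 km.

16 km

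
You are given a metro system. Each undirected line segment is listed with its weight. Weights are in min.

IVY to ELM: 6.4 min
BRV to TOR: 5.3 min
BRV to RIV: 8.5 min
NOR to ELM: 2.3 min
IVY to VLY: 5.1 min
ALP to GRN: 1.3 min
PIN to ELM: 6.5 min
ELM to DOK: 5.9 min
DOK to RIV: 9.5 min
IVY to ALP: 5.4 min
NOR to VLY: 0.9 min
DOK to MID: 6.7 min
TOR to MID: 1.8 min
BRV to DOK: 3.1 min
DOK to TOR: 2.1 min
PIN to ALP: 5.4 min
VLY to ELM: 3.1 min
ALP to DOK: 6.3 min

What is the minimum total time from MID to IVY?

Shortest distances from MID:
MID: 0
TOR: 1.8  (via MID)
DOK: 3.9  (via TOR)
BRV: 7  (via DOK)
ELM: 9.8  (via DOK)
ALP: 10.2  (via DOK)
GRN: 11.5  (via ALP)
NOR: 12.1  (via ELM)
VLY: 12.9  (via ELM)
RIV: 13.4  (via DOK)
IVY: 15.6  (via ALP)
Shortest route: MID–TOR–DOK–ALP–IVY = 15.6 min.

15.6 min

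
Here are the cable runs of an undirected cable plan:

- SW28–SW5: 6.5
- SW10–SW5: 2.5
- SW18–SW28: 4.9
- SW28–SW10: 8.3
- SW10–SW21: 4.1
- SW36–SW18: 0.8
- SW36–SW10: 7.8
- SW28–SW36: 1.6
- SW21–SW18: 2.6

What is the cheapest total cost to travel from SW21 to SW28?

5

Enumerating some paths:
SW21–SW18–SW28: 2.6+4.9 = 7.5
SW21–SW18–SW36–SW28: 2.6+0.8+1.6 = 5
Cheapest is SW21–SW18–SW36–SW28 at 5.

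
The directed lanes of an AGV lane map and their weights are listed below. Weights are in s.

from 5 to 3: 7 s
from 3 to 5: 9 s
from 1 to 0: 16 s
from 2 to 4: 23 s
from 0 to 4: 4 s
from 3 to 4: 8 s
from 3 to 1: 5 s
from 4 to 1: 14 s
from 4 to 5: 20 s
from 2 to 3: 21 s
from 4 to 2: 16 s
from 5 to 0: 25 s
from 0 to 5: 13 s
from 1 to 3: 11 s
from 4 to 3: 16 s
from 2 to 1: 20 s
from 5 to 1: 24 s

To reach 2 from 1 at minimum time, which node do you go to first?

Enumerating some paths:
1 → 0 → 4 → 2: 16+4+16 = 36
1 → 3 → 4 → 2: 11+8+16 = 35
The minimum is 35 s via 1 → 3 → 4 → 2.
So from 1 the first move is to 3.

3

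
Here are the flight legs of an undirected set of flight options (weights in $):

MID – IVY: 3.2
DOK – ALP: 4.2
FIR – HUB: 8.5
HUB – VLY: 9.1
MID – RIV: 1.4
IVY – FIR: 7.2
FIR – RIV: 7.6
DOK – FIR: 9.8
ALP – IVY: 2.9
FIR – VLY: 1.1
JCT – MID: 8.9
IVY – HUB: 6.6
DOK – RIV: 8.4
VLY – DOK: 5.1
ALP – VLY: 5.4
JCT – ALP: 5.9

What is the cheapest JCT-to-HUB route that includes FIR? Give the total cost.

$20.9

Best JCT to FIR: JCT–ALP–VLY–FIR costing 12.4
Best FIR to HUB: FIR–HUB costing 8.5
Total via FIR: 12.4 + 8.5 = $20.9.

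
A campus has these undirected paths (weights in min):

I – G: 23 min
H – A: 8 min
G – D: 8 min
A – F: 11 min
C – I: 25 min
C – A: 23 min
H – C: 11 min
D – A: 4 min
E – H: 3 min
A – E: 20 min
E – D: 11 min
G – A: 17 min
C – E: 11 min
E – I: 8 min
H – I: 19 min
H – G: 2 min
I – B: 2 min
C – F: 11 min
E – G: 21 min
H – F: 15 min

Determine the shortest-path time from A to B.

21 min

Shortest distances from A:
A: 0
D: 4  (via A)
H: 8  (via A)
G: 10  (via H)
E: 11  (via H)
F: 11  (via A)
C: 19  (via H)
I: 19  (via E)
B: 21  (via I)
Shortest route: A → H → E → I → B = 21 min.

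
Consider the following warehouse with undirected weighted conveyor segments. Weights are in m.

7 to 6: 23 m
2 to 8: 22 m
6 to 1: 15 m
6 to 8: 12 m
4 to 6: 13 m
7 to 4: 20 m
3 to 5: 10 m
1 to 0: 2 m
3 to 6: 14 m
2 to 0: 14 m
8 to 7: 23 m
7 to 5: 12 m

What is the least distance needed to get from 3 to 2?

45 m

Shortest distances from 3:
3: 0
5: 10  (via 3)
6: 14  (via 3)
7: 22  (via 5)
8: 26  (via 6)
4: 27  (via 6)
1: 29  (via 6)
0: 31  (via 1)
2: 45  (via 0)
Shortest route: 3–6–1–0–2 = 45 m.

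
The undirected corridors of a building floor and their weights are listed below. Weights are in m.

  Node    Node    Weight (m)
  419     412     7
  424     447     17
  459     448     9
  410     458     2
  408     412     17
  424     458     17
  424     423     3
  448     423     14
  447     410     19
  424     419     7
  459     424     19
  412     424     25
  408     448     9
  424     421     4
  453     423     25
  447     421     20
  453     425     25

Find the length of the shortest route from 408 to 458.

Candidate routes:
408 → 448 → 459 → 424 → 458: 9+9+19+17 = 54
408 → 448 → 423 → 424 → 458: 9+14+3+17 = 43
408 → 412 → 424 → 458: 17+25+17 = 59
408 → 412 → 419 → 424 → 458: 17+7+7+17 = 48
Cheapest is 408 → 448 → 423 → 424 → 458 at 43 m.

43 m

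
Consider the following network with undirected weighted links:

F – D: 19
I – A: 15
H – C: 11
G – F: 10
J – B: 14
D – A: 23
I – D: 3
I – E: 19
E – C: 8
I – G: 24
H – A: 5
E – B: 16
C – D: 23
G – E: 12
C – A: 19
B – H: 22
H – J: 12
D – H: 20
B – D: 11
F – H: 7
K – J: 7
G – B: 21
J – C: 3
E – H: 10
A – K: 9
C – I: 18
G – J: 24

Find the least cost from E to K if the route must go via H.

24

Shortest E→H: E–H = 10
Best H to K: H–A–K costing 14
Total via H: 10 + 14 = 24.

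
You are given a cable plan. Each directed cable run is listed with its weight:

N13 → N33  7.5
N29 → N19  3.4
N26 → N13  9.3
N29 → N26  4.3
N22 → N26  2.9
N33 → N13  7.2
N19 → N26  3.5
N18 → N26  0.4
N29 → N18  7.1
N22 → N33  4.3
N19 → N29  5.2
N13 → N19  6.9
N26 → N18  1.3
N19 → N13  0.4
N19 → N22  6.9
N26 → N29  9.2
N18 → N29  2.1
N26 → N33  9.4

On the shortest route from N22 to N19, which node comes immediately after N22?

Candidate routes:
N22 - N26 - N18 - N29 - N19: 2.9+1.3+2.1+3.4 = 9.7
N22 - N26 - N29 - N19: 2.9+9.2+3.4 = 15.5
The minimum is 9.7 via N22 - N26 - N18 - N29 - N19.
So from N22 the first move is to N26.

N26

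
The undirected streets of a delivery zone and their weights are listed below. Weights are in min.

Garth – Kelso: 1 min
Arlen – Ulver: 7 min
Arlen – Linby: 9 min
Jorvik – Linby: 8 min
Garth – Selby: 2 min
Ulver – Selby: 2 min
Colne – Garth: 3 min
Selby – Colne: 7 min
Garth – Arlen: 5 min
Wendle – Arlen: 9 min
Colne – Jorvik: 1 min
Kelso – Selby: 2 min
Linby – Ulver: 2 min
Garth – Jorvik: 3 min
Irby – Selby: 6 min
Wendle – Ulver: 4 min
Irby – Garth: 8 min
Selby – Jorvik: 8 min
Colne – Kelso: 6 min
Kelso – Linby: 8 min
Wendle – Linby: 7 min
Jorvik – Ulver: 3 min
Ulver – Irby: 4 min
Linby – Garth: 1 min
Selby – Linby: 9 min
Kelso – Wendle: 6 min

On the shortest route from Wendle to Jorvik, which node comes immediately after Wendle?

Compare a few routes:
Wendle - Ulver - Jorvik: 4+3 = 7
Wendle - Kelso - Garth - Jorvik: 6+1+3 = 10
Cheapest is Wendle - Ulver - Jorvik at 7 min.
So from Wendle the first move is to Ulver.

Ulver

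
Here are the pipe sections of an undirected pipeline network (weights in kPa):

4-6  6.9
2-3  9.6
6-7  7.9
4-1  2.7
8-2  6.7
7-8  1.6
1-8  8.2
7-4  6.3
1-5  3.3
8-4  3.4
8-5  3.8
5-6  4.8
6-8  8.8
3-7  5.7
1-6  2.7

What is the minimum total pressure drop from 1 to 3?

Running Dijkstra from 1:
1: 0
4: 2.7  (via 1)
6: 2.7  (via 1)
5: 3.3  (via 1)
8: 6.1  (via 4)
7: 7.7  (via 8)
2: 12.8  (via 8)
3: 13.4  (via 7)
Shortest route: 1–4–8–7–3 = 13.4 kPa.

13.4 kPa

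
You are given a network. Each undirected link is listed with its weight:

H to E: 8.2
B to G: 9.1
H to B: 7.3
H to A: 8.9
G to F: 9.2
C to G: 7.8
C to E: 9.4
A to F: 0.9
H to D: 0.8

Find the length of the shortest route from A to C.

Running Dijkstra from A:
A: 0
F: 0.9  (via A)
H: 8.9  (via A)
D: 9.7  (via H)
G: 10.1  (via F)
B: 16.2  (via H)
E: 17.1  (via H)
C: 17.9  (via G)
Shortest route: A–F–G–C = 17.9.

17.9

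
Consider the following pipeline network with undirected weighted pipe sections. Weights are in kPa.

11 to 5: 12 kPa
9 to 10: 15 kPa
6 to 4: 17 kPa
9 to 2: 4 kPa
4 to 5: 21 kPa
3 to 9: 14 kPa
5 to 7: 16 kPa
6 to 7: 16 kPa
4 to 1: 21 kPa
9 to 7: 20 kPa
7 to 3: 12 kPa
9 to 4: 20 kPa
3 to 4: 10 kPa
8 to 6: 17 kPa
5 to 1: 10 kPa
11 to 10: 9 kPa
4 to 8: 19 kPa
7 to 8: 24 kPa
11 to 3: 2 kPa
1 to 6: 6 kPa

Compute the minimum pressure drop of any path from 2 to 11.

Settle nodes by increasing distance from 2:
2: 0
9: 4  (via 2)
3: 18  (via 9)
10: 19  (via 9)
11: 20  (via 3)
Shortest route: 2 → 9 → 3 → 11 = 20 kPa.

20 kPa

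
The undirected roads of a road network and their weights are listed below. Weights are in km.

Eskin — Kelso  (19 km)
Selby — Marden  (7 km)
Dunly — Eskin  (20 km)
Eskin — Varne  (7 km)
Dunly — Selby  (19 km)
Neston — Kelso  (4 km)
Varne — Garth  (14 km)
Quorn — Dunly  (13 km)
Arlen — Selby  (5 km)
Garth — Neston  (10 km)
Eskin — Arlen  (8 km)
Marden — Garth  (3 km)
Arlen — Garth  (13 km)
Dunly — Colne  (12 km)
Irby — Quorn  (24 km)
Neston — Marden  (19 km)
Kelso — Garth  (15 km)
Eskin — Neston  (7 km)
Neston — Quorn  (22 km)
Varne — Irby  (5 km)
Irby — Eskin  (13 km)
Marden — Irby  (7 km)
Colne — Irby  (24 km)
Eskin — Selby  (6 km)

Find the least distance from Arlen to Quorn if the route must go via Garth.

45 km

Shortest Arlen→Garth: Arlen → Garth = 13
Best Garth to Quorn: Garth → Neston → Quorn costing 32
Total via Garth: 13 + 32 = 45 km.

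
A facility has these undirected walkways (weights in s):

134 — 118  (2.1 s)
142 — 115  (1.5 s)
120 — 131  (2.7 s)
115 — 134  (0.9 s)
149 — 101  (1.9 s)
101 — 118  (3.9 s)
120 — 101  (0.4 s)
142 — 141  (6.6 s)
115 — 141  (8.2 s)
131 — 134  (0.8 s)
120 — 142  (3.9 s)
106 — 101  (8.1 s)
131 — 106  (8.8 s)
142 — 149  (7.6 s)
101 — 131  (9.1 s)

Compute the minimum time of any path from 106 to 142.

Settle nodes by increasing distance from 106:
106: 0
101: 8.1  (via 106)
120: 8.5  (via 101)
131: 8.8  (via 106)
134: 9.6  (via 131)
149: 10  (via 101)
115: 10.5  (via 134)
118: 11.7  (via 134)
142: 12  (via 115)
Shortest route: 106–131–134–115–142 = 12 s.

12 s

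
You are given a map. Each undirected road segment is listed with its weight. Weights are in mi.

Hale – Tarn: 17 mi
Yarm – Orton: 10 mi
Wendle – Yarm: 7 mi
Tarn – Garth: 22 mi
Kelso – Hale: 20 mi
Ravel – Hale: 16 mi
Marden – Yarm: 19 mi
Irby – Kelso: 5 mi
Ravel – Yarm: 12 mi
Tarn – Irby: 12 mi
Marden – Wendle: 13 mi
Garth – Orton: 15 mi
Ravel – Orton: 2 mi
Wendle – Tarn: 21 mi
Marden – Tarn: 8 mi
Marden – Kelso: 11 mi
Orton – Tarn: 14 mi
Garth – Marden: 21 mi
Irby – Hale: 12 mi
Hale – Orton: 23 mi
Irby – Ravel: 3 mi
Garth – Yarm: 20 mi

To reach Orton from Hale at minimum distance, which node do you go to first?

Irby

Compare a few routes:
Hale → Ravel → Orton: 16+2 = 18
Hale → Irby → Ravel → Orton: 12+3+2 = 17
Hale → Orton: 23 = 23
Hale → Kelso → Irby → Ravel → Orton: 20+5+3+2 = 30
The minimum is 17 mi via Hale → Irby → Ravel → Orton.
So from Hale the first move is to Irby.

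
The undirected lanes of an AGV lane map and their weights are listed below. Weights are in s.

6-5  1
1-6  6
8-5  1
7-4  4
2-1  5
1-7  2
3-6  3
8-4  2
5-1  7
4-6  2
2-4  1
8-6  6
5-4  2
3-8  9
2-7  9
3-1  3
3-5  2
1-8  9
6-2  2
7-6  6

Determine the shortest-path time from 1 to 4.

Shortest distances from 1:
1: 0
7: 2  (via 1)
3: 3  (via 1)
2: 5  (via 1)
5: 5  (via 3)
4: 6  (via 7)
Shortest route: 1 → 7 → 4 = 6 s.

6 s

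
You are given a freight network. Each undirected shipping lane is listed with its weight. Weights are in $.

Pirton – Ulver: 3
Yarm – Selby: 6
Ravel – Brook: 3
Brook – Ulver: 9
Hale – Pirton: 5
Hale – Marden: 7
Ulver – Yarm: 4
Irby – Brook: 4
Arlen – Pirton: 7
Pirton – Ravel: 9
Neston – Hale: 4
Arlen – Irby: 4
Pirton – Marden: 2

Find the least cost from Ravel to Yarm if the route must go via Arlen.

$25

Best Ravel to Arlen: Ravel–Brook–Irby–Arlen costing 11
Shortest Arlen→Yarm: Arlen–Pirton–Ulver–Yarm = 14
Total via Arlen: 11 + 14 = $25.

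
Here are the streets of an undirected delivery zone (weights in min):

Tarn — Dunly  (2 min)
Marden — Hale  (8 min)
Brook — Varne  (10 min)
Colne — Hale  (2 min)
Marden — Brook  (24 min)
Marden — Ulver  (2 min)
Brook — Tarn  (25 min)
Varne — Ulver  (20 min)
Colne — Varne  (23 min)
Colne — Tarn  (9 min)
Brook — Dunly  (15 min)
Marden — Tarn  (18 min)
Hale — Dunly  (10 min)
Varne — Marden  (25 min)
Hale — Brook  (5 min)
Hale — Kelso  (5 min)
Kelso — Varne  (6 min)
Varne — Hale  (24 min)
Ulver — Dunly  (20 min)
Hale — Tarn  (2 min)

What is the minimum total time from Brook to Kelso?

10 min

Candidate routes:
Brook - Hale - Kelso: 5+5 = 10
Brook - Varne - Kelso: 10+6 = 16
Cheapest is Brook - Hale - Kelso at 10 min.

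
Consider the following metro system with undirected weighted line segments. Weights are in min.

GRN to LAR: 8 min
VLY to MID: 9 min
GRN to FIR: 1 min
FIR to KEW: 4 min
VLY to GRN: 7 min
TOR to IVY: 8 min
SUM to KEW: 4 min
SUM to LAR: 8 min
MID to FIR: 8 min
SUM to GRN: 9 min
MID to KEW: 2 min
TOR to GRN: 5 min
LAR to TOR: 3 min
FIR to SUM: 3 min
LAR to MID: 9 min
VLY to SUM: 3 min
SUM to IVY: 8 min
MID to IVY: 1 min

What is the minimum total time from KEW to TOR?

Running Dijkstra from KEW:
KEW: 0
MID: 2  (via KEW)
IVY: 3  (via MID)
FIR: 4  (via KEW)
SUM: 4  (via KEW)
GRN: 5  (via FIR)
VLY: 7  (via SUM)
TOR: 10  (via GRN)
Shortest route: KEW–FIR–GRN–TOR = 10 min.

10 min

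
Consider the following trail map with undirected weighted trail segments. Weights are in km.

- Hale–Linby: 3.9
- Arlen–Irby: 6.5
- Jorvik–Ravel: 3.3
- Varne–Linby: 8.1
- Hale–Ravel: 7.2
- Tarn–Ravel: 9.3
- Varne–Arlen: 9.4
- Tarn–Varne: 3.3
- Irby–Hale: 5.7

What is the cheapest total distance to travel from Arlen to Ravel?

19.4 km

Shortest distances from Arlen:
Arlen: 0
Irby: 6.5  (via Arlen)
Varne: 9.4  (via Arlen)
Hale: 12.2  (via Irby)
Tarn: 12.7  (via Varne)
Linby: 16.1  (via Hale)
Ravel: 19.4  (via Hale)
Shortest route: Arlen–Irby–Hale–Ravel = 19.4 km.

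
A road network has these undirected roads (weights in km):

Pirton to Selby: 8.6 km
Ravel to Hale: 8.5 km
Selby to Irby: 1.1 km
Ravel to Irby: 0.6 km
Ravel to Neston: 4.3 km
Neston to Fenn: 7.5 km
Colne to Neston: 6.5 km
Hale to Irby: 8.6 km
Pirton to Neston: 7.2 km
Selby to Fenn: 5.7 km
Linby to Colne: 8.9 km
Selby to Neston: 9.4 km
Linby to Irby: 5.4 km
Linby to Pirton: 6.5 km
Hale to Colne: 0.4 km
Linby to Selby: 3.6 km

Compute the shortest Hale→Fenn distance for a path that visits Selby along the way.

15.4 km

Best Hale to Selby: Hale–Irby–Selby costing 9.7
Shortest Selby→Fenn: Selby–Fenn = 5.7
Total via Selby: 9.7 + 5.7 = 15.4 km.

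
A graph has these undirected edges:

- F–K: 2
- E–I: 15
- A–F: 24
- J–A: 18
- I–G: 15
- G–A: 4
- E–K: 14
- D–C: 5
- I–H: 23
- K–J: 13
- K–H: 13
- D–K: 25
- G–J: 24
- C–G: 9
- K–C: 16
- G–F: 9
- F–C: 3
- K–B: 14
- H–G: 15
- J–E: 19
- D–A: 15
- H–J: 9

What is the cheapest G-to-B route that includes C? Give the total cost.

Shortest G→C: G–C = 9
Best C to B: C–F–K–B costing 19
Total via C: 9 + 19 = 28.

28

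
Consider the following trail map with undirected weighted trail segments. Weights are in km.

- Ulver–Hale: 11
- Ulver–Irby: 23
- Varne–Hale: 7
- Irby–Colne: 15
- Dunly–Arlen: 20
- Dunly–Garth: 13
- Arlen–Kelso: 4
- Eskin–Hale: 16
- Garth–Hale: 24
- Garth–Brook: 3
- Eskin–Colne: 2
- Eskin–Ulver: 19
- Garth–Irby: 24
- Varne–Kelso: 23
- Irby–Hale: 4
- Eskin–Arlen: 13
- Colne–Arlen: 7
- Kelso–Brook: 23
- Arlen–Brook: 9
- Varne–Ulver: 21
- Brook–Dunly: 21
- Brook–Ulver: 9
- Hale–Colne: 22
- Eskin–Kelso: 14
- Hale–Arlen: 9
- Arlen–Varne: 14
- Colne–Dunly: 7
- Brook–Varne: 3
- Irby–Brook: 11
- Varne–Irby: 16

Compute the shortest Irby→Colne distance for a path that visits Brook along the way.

Best Irby to Brook: Irby → Brook costing 11
Best Brook to Colne: Brook → Arlen → Colne costing 16
Total via Brook: 11 + 16 = 27 km.

27 km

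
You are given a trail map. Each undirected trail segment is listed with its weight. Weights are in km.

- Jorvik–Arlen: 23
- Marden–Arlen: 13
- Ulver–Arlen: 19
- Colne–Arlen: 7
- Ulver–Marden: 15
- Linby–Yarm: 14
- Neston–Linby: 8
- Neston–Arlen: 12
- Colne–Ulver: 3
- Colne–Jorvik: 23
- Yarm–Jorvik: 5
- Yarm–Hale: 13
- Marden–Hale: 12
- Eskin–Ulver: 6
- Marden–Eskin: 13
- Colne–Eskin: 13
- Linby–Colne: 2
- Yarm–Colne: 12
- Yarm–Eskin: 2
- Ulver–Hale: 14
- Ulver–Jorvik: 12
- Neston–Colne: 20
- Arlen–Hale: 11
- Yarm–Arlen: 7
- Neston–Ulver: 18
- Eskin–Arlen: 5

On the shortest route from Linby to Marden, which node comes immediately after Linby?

Candidate routes:
Linby - Colne - Ulver - Eskin - Marden: 2+3+6+13 = 24
Linby - Colne - Ulver - Marden: 2+3+15 = 20
Linby - Colne - Arlen - Marden: 2+7+13 = 22
Linby - Colne - Arlen - Eskin - Marden: 2+7+5+13 = 27
The minimum is 20 km via Linby - Colne - Ulver - Marden.
So from Linby the first move is to Colne.

Colne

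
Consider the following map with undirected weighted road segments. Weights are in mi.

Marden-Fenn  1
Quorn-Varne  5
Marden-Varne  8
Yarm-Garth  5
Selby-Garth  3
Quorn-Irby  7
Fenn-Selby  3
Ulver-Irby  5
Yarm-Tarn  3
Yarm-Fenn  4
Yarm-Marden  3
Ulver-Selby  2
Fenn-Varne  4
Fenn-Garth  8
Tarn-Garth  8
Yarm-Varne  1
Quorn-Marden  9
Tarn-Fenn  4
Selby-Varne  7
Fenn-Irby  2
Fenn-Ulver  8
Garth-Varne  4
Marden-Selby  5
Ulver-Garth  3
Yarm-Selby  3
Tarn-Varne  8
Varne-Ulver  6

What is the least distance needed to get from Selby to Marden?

Settle nodes by increasing distance from Selby:
Selby: 0
Ulver: 2  (via Selby)
Fenn: 3  (via Selby)
Yarm: 3  (via Selby)
Garth: 3  (via Selby)
Varne: 4  (via Yarm)
Marden: 4  (via Fenn)
Shortest route: Selby → Fenn → Marden = 4 mi.

4 mi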